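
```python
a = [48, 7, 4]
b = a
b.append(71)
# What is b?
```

After line 1: a = [48, 7, 4]
After line 2 (b = a is an alias, same object): a = [48, 7, 4], b = [48, 7, 4]
After line 3 (b.append mutates the shared list): a = [48, 7, 4, 71], b = [48, 7, 4, 71]

[48, 7, 4, 71]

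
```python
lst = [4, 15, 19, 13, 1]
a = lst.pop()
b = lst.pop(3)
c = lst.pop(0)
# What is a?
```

After line 1: lst = [4, 15, 19, 13, 1]
After line 2 (pop() -> a = 1): lst = [4, 15, 19, 13]
After line 3 (pop(3) -> b = 13): lst = [4, 15, 19]
After line 4 (pop(0) -> c = 4): lst = [15, 19]

1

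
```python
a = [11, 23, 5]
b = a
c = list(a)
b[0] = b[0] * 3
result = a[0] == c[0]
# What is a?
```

After line 1: a = [11, 23, 5]
After line 2 (b = a, alias): a = [11, 23, 5], b = [11, 23, 5]
After line 3 (c = list(a) is a copy, new object): c = [11, 23, 5]
After line 4 (b[0] = 11 * 3 = 33; mutates shared a/b): a = b = [33, 23, 5], c = [11, 23, 5]
After line 5 (a[0] = 33, c[0] = 11; result = False)

[33, 23, 5]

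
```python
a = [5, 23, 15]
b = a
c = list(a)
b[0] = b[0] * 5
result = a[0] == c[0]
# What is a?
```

After line 1: a = [5, 23, 15]
After line 2 (b = a, alias): a = [5, 23, 15], b = [5, 23, 15]
After line 3 (c = list(a) is a copy, new object): c = [5, 23, 15]
After line 4 (b[0] = 5 * 5 = 25; mutates shared a/b): a = b = [25, 23, 15], c = [5, 23, 15]
After line 5 (a[0] = 25, c[0] = 5; result = False)

[25, 23, 15]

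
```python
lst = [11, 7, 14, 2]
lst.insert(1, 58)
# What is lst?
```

[11, 58, 7, 14, 2]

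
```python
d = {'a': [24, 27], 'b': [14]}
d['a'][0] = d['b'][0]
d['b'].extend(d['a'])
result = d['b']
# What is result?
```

After line 1: d = {'a': [24, 27], 'b': [14]}
After line 2 (a[0] = b[0] = 14): d = {'a': [14, 27], 'b': [14]}
After line 3 (b.extend(a) appends [14, 27]): d = {'a': [14, 27], 'b': [14, 14, 27]}
After line 4: result = d['b'] = [14, 14, 27]

[14, 14, 27]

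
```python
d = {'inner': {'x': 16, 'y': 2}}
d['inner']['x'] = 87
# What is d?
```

After line 1: d = {'inner': {'x': 16, 'y': 2}}
After line 2 (inner x overwritten): d = {'inner': {'x': 87, 'y': 2}}

{'inner': {'x': 87, 'y': 2}}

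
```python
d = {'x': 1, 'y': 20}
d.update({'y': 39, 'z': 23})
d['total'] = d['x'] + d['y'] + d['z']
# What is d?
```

After line 1: d = {'x': 1, 'y': 20}
After line 2 (y overwritten, z added): d = {'x': 1, 'y': 39, 'z': 23}
After line 3 (total = 1 + 39 + 23 = 63): d = {'x': 1, 'y': 39, 'z': 23, 'total': 63}

{'x': 1, 'y': 39, 'z': 23, 'total': 63}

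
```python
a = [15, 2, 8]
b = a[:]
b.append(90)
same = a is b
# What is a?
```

After line 1: a = [15, 2, 8]
After line 2 (b = a[:] is a shallow copy, new object): a = [15, 2, 8], b = [15, 2, 8]
After line 3 (append only mutates b): a = [15, 2, 8], b = [15, 2, 8, 90]
After line 4 (same = a is b; different objects -> False): same = False

[15, 2, 8]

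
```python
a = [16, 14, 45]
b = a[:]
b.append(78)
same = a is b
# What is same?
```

After line 1: a = [16, 14, 45]
After line 2 (b = a[:] is a shallow copy, new object): a = [16, 14, 45], b = [16, 14, 45]
After line 3 (append only mutates b): a = [16, 14, 45], b = [16, 14, 45, 78]
After line 4 (same = a is b; different objects -> False): same = False

False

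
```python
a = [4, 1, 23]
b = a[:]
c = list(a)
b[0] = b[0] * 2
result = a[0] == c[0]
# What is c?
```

After line 1: a = [4, 1, 23]
After line 2 (b = a[:], copy): a = [4, 1, 23], b = [4, 1, 23]
After line 3 (c = list(a) is a copy, new object): c = [4, 1, 23]
After line 4 (b[0] = 4 * 2 = 8; only b mutates (copy)): a = [4, 1, 23], b = [8, 1, 23], c = [4, 1, 23]
After line 5 (a[0] = 4, c[0] = 4; result = True)

[4, 1, 23]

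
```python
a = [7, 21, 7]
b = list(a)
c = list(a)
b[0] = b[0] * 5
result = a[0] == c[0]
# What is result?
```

After line 1: a = [7, 21, 7]
After line 2 (b = list(a), copy): a = [7, 21, 7], b = [7, 21, 7]
After line 3 (c = list(a) is a copy, new object): c = [7, 21, 7]
After line 4 (b[0] = 7 * 5 = 35; only b mutates (copy)): a = [7, 21, 7], b = [35, 21, 7], c = [7, 21, 7]
After line 5 (a[0] = 7, c[0] = 7; result = True)

True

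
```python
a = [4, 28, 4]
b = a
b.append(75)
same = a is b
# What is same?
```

After line 1: a = [4, 28, 4]
After line 2 (b = a is an alias, same object): a = [4, 28, 4], b = [4, 28, 4]
After line 3 (b.append mutates the shared list): a = [4, 28, 4, 75], b = [4, 28, 4, 75]
After line 4 (same = a is b; same object -> True): same = True

True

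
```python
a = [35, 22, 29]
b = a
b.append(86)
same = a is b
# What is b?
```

After line 1: a = [35, 22, 29]
After line 2 (b = a is an alias, same object): a = [35, 22, 29], b = [35, 22, 29]
After line 3 (b.append mutates the shared list): a = [35, 22, 29, 86], b = [35, 22, 29, 86]
After line 4 (same = a is b; same object -> True): same = True

[35, 22, 29, 86]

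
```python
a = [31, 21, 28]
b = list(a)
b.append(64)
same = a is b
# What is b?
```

After line 1: a = [31, 21, 28]
After line 2 (b = list(a) is a shallow copy, new object): a = [31, 21, 28], b = [31, 21, 28]
After line 3 (append only mutates b): a = [31, 21, 28], b = [31, 21, 28, 64]
After line 4 (same = a is b; different objects -> False): same = False

[31, 21, 28, 64]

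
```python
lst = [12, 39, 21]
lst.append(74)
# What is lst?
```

[12, 39, 21, 74]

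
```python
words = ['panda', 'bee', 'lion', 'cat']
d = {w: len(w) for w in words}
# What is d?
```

{'panda': 5, 'bee': 3, 'lion': 4, 'cat': 3}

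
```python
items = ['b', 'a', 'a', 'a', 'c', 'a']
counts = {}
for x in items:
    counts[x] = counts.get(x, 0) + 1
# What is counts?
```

Initial: counts = {}, items = ['b', 'a', 'a', 'a', 'c', 'a']
See 'b': counts = {'b': 1}
See 'a': counts = {'b': 1, 'a': 1}
See 'a': counts = {'b': 1, 'a': 2}
See 'a': counts = {'b': 1, 'a': 3}
See 'c': counts = {'b': 1, 'a': 3, 'c': 1}
See 'a': counts = {'b': 1, 'a': 4, 'c': 1}

{'b': 1, 'a': 4, 'c': 1}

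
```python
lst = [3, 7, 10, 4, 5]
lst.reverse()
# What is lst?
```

[5, 4, 10, 7, 3]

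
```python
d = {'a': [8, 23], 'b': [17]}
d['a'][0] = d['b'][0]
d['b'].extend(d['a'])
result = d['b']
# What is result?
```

After line 1: d = {'a': [8, 23], 'b': [17]}
After line 2 (a[0] = b[0] = 17): d = {'a': [17, 23], 'b': [17]}
After line 3 (b.extend(a) appends [17, 23]): d = {'a': [17, 23], 'b': [17, 17, 23]}
After line 4: result = d['b'] = [17, 17, 23]

[17, 17, 23]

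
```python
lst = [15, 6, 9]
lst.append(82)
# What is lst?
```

[15, 6, 9, 82]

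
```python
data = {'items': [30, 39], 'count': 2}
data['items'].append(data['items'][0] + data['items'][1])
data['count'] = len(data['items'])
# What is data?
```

After line 1: data = {'items': [30, 39], 'count': 2}
After line 2 (append 30 + 39 = 69): data = {'items': [30, 39, 69], 'count': 2}
After line 3 (count = len(items) = 3): data = {'items': [30, 39, 69], 'count': 3}

{'items': [30, 39, 69], 'count': 3}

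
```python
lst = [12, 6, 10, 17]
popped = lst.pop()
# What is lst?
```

[12, 6, 10]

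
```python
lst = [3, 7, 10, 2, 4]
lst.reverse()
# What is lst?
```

[4, 2, 10, 7, 3]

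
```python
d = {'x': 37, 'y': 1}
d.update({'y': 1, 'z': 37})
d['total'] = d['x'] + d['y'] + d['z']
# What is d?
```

After line 1: d = {'x': 37, 'y': 1}
After line 2 (y overwritten, z added): d = {'x': 37, 'y': 1, 'z': 37}
After line 3 (total = 37 + 1 + 37 = 75): d = {'x': 37, 'y': 1, 'z': 37, 'total': 75}

{'x': 37, 'y': 1, 'z': 37, 'total': 75}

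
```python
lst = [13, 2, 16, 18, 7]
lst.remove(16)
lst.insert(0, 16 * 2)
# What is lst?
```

After line 1: lst = [13, 2, 16, 18, 7]
After line 2 (remove first 16): lst = [13, 2, 18, 7]
After line 3 (insert 32 at index 0): lst = [32, 13, 2, 18, 7]

[32, 13, 2, 18, 7]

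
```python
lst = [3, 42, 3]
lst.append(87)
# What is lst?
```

[3, 42, 3, 87]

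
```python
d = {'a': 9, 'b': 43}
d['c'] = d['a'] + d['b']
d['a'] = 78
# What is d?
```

After line 1: d = {'a': 9, 'b': 43}
After line 2 (d['c'] = 9 + 43): d = {'a': 9, 'b': 43, 'c': 52}
After line 3: d = {'a': 78, 'b': 43, 'c': 52}

{'a': 78, 'b': 43, 'c': 52}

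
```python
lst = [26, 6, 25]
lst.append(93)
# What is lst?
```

[26, 6, 25, 93]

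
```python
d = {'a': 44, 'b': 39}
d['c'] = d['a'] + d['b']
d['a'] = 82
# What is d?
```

After line 1: d = {'a': 44, 'b': 39}
After line 2 (d['c'] = 44 + 39): d = {'a': 44, 'b': 39, 'c': 83}
After line 3: d = {'a': 82, 'b': 39, 'c': 83}

{'a': 82, 'b': 39, 'c': 83}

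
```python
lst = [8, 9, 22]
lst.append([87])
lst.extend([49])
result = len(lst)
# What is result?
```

After line 1: lst = [8, 9, 22]
After line 2 (append adds [87] as single element): lst = [8, 9, 22, [87]]
After line 3 (extend unpacks [49], adds 49): lst = [8, 9, 22, [87], 49]
After line 4: result = len(lst) = 5

5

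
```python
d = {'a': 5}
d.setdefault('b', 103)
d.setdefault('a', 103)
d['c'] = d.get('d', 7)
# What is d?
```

After line 1: d = {'a': 5}
After line 2 (setdefault adds 'b'=103): d = {'a': 5, 'b': 103}
After line 3 (setdefault 'a' no-op, already exists): d = {'a': 5, 'b': 103}
After line 4 (get('d', 7) returns default since 'd' not in d): d = {'a': 5, 'b': 103, 'c': 7}

{'a': 5, 'b': 103, 'c': 7}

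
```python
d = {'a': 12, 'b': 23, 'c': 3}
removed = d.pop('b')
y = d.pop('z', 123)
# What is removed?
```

After line 1: d = {'a': 12, 'b': 23, 'c': 3}
After line 2 (pop 'b' returns 23): d = {'a': 12, 'c': 3}, removed = 23
After line 3 (pop 'z' missing, returns default 123): d = {'a': 12, 'c': 3}, y = 123

23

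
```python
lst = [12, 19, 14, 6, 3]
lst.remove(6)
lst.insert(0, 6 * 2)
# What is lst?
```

After line 1: lst = [12, 19, 14, 6, 3]
After line 2 (remove first 6): lst = [12, 19, 14, 3]
After line 3 (insert 12 at index 0): lst = [12, 12, 19, 14, 3]

[12, 12, 19, 14, 3]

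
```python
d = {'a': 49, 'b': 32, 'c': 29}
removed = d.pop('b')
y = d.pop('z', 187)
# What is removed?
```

After line 1: d = {'a': 49, 'b': 32, 'c': 29}
After line 2 (pop 'b' returns 32): d = {'a': 49, 'c': 29}, removed = 32
After line 3 (pop 'z' missing, returns default 187): d = {'a': 49, 'c': 29}, y = 187

32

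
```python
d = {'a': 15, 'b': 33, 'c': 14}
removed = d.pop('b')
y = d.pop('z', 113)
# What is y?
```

After line 1: d = {'a': 15, 'b': 33, 'c': 14}
After line 2 (pop 'b' returns 33): d = {'a': 15, 'c': 14}, removed = 33
After line 3 (pop 'z' missing, returns default 113): d = {'a': 15, 'c': 14}, y = 113

113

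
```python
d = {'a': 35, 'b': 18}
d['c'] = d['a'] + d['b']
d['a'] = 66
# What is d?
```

After line 1: d = {'a': 35, 'b': 18}
After line 2 (d['c'] = 35 + 18): d = {'a': 35, 'b': 18, 'c': 53}
After line 3: d = {'a': 66, 'b': 18, 'c': 53}

{'a': 66, 'b': 18, 'c': 53}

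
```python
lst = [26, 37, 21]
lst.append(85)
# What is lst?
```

[26, 37, 21, 85]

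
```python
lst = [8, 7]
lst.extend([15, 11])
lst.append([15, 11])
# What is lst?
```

After line 1: lst = [8, 7]
After line 2 (extend unpacks [15, 11]): lst = [8, 7, 15, 11]
After line 3 (append adds [15, 11] as single element): lst = [8, 7, 15, 11, [15, 11]]

[8, 7, 15, 11, [15, 11]]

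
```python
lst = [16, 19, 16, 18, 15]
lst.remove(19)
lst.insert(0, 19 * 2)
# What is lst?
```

After line 1: lst = [16, 19, 16, 18, 15]
After line 2 (remove first 19): lst = [16, 16, 18, 15]
After line 3 (insert 38 at index 0): lst = [38, 16, 16, 18, 15]

[38, 16, 16, 18, 15]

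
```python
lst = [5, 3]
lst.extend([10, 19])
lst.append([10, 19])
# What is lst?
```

After line 1: lst = [5, 3]
After line 2 (extend unpacks [10, 19]): lst = [5, 3, 10, 19]
After line 3 (append adds [10, 19] as single element): lst = [5, 3, 10, 19, [10, 19]]

[5, 3, 10, 19, [10, 19]]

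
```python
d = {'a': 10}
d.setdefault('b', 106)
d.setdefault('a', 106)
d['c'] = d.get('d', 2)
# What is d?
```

After line 1: d = {'a': 10}
After line 2 (setdefault adds 'b'=106): d = {'a': 10, 'b': 106}
After line 3 (setdefault 'a' no-op, already exists): d = {'a': 10, 'b': 106}
After line 4 (get('d', 2) returns default since 'd' not in d): d = {'a': 10, 'b': 106, 'c': 2}

{'a': 10, 'b': 106, 'c': 2}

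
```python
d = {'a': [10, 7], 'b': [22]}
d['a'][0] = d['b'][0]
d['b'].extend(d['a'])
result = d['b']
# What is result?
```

After line 1: d = {'a': [10, 7], 'b': [22]}
After line 2 (a[0] = b[0] = 22): d = {'a': [22, 7], 'b': [22]}
After line 3 (b.extend(a) appends [22, 7]): d = {'a': [22, 7], 'b': [22, 22, 7]}
After line 4: result = d['b'] = [22, 22, 7]

[22, 22, 7]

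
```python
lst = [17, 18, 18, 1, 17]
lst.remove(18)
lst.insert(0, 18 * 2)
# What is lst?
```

After line 1: lst = [17, 18, 18, 1, 17]
After line 2 (remove first 18): lst = [17, 18, 1, 17]
After line 3 (insert 36 at index 0): lst = [36, 17, 18, 1, 17]

[36, 17, 18, 1, 17]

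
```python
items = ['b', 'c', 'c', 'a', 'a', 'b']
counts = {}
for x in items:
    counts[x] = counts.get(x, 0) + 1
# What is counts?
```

Initial: counts = {}, items = ['b', 'c', 'c', 'a', 'a', 'b']
See 'b': counts = {'b': 1}
See 'c': counts = {'b': 1, 'c': 1}
See 'c': counts = {'b': 1, 'c': 2}
See 'a': counts = {'b': 1, 'c': 2, 'a': 1}
See 'a': counts = {'b': 1, 'c': 2, 'a': 2}
See 'b': counts = {'b': 2, 'c': 2, 'a': 2}

{'b': 2, 'c': 2, 'a': 2}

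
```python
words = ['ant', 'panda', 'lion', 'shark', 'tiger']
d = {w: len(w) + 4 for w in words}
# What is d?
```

{'ant': 7, 'panda': 9, 'lion': 8, 'shark': 9, 'tiger': 9}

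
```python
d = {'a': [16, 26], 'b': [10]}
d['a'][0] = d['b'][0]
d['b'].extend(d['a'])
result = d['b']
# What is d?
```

After line 1: d = {'a': [16, 26], 'b': [10]}
After line 2 (a[0] = b[0] = 10): d = {'a': [10, 26], 'b': [10]}
After line 3 (b.extend(a) appends [10, 26]): d = {'a': [10, 26], 'b': [10, 10, 26]}
After line 4: result = d['b'] = [10, 10, 26]

{'a': [10, 26], 'b': [10, 10, 26]}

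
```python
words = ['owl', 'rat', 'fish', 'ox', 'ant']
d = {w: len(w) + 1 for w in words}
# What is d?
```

{'owl': 4, 'rat': 4, 'fish': 5, 'ox': 3, 'ant': 4}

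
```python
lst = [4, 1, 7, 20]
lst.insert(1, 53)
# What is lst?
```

[4, 53, 1, 7, 20]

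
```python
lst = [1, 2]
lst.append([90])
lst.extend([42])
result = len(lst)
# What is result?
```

After line 1: lst = [1, 2]
After line 2 (append adds [90] as single element): lst = [1, 2, [90]]
After line 3 (extend unpacks [42], adds 42): lst = [1, 2, [90], 42]
After line 4: result = len(lst) = 4

4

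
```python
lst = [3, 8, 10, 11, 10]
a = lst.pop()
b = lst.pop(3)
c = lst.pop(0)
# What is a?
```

After line 1: lst = [3, 8, 10, 11, 10]
After line 2 (pop() -> a = 10): lst = [3, 8, 10, 11]
After line 3 (pop(3) -> b = 11): lst = [3, 8, 10]
After line 4 (pop(0) -> c = 3): lst = [8, 10]

10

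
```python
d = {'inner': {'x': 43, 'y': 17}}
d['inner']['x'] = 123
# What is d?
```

After line 1: d = {'inner': {'x': 43, 'y': 17}}
After line 2 (inner x overwritten): d = {'inner': {'x': 123, 'y': 17}}

{'inner': {'x': 123, 'y': 17}}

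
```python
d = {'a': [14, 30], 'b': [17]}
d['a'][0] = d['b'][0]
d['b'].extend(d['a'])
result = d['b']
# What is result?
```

After line 1: d = {'a': [14, 30], 'b': [17]}
After line 2 (a[0] = b[0] = 17): d = {'a': [17, 30], 'b': [17]}
After line 3 (b.extend(a) appends [17, 30]): d = {'a': [17, 30], 'b': [17, 17, 30]}
After line 4: result = d['b'] = [17, 17, 30]

[17, 17, 30]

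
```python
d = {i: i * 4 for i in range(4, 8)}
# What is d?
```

{4: 16, 5: 20, 6: 24, 7: 28}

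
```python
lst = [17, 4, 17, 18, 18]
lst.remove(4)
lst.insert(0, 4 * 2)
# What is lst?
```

After line 1: lst = [17, 4, 17, 18, 18]
After line 2 (remove first 4): lst = [17, 17, 18, 18]
After line 3 (insert 8 at index 0): lst = [8, 17, 17, 18, 18]

[8, 17, 17, 18, 18]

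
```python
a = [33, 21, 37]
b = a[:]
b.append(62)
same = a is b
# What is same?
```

After line 1: a = [33, 21, 37]
After line 2 (b = a[:] is a shallow copy, new object): a = [33, 21, 37], b = [33, 21, 37]
After line 3 (append only mutates b): a = [33, 21, 37], b = [33, 21, 37, 62]
After line 4 (same = a is b; different objects -> False): same = False

False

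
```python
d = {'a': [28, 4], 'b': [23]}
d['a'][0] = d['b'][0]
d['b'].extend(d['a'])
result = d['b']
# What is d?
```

After line 1: d = {'a': [28, 4], 'b': [23]}
After line 2 (a[0] = b[0] = 23): d = {'a': [23, 4], 'b': [23]}
After line 3 (b.extend(a) appends [23, 4]): d = {'a': [23, 4], 'b': [23, 23, 4]}
After line 4: result = d['b'] = [23, 23, 4]

{'a': [23, 4], 'b': [23, 23, 4]}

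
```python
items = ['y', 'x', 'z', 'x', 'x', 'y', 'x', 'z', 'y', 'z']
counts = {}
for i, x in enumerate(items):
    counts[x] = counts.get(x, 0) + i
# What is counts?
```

Initial: counts = {}, items = ['y', 'x', 'z', 'x', 'x', 'y', 'x', 'z', 'y', 'z']
i=0, x='y': counts = {'y': 0}
i=1, x='x': counts = {'y': 0, 'x': 1}
i=2, x='z': counts = {'y': 0, 'x': 1, 'z': 2}
i=3, x='x': counts = {'y': 0, 'x': 4, 'z': 2}
i=4, x='x': counts = {'y': 0, 'x': 8, 'z': 2}
i=5, x='y': counts = {'y': 5, 'x': 8, 'z': 2}
i=6, x='x': counts = {'y': 5, 'x': 14, 'z': 2}
i=7, x='z': counts = {'y': 5, 'x': 14, 'z': 9}
i=8, x='y': counts = {'y': 13, 'x': 14, 'z': 9}
i=9, x='z': counts = {'y': 13, 'x': 14, 'z': 18}

{'y': 13, 'x': 14, 'z': 18}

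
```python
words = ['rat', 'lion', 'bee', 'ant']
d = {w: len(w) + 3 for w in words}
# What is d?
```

{'rat': 6, 'lion': 7, 'bee': 6, 'ant': 6}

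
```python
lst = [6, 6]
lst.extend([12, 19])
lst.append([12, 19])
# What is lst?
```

After line 1: lst = [6, 6]
After line 2 (extend unpacks [12, 19]): lst = [6, 6, 12, 19]
After line 3 (append adds [12, 19] as single element): lst = [6, 6, 12, 19, [12, 19]]

[6, 6, 12, 19, [12, 19]]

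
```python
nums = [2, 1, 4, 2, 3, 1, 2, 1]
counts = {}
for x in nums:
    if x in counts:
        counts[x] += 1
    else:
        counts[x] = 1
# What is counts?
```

Initial: counts = {}, nums = [2, 1, 4, 2, 3, 1, 2, 1]
See 2: counts = {2: 1}
See 1: counts = {2: 1, 1: 1}
See 4: counts = {2: 1, 1: 1, 4: 1}
See 2: counts = {2: 2, 1: 1, 4: 1}
See 3: counts = {2: 2, 1: 1, 4: 1, 3: 1}
See 1: counts = {2: 2, 1: 2, 4: 1, 3: 1}
See 2: counts = {2: 3, 1: 2, 4: 1, 3: 1}
See 1: counts = {2: 3, 1: 3, 4: 1, 3: 1}

{2: 3, 1: 3, 4: 1, 3: 1}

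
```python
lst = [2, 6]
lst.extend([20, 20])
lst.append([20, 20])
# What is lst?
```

After line 1: lst = [2, 6]
After line 2 (extend unpacks [20, 20]): lst = [2, 6, 20, 20]
After line 3 (append adds [20, 20] as single element): lst = [2, 6, 20, 20, [20, 20]]

[2, 6, 20, 20, [20, 20]]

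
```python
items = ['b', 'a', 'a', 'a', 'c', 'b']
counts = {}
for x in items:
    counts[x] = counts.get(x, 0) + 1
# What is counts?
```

Initial: counts = {}, items = ['b', 'a', 'a', 'a', 'c', 'b']
See 'b': counts = {'b': 1}
See 'a': counts = {'b': 1, 'a': 1}
See 'a': counts = {'b': 1, 'a': 2}
See 'a': counts = {'b': 1, 'a': 3}
See 'c': counts = {'b': 1, 'a': 3, 'c': 1}
See 'b': counts = {'b': 2, 'a': 3, 'c': 1}

{'b': 2, 'a': 3, 'c': 1}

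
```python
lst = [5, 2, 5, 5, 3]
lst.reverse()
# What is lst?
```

[3, 5, 5, 2, 5]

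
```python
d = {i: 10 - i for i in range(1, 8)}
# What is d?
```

{1: 9, 2: 8, 3: 7, 4: 6, 5: 5, 6: 4, 7: 3}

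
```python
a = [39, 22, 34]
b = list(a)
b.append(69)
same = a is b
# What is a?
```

After line 1: a = [39, 22, 34]
After line 2 (b = list(a) is a shallow copy, new object): a = [39, 22, 34], b = [39, 22, 34]
After line 3 (append only mutates b): a = [39, 22, 34], b = [39, 22, 34, 69]
After line 4 (same = a is b; different objects -> False): same = False

[39, 22, 34]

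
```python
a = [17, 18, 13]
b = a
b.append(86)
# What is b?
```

After line 1: a = [17, 18, 13]
After line 2 (b = a is an alias, same object): a = [17, 18, 13], b = [17, 18, 13]
After line 3 (b.append mutates the shared list): a = [17, 18, 13, 86], b = [17, 18, 13, 86]

[17, 18, 13, 86]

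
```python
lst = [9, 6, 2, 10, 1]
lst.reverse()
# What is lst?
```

[1, 10, 2, 6, 9]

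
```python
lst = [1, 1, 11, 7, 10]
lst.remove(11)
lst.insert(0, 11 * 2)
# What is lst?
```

After line 1: lst = [1, 1, 11, 7, 10]
After line 2 (remove first 11): lst = [1, 1, 7, 10]
After line 3 (insert 22 at index 0): lst = [22, 1, 1, 7, 10]

[22, 1, 1, 7, 10]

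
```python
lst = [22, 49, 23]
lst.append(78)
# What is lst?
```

[22, 49, 23, 78]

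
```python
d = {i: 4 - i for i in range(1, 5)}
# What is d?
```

{1: 3, 2: 2, 3: 1, 4: 0}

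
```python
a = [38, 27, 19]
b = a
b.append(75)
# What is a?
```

After line 1: a = [38, 27, 19]
After line 2 (b = a is an alias, same object): a = [38, 27, 19], b = [38, 27, 19]
After line 3 (b.append mutates the shared list): a = [38, 27, 19, 75], b = [38, 27, 19, 75]

[38, 27, 19, 75]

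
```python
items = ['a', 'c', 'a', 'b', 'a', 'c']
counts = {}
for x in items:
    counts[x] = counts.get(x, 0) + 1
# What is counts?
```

Initial: counts = {}, items = ['a', 'c', 'a', 'b', 'a', 'c']
See 'a': counts = {'a': 1}
See 'c': counts = {'a': 1, 'c': 1}
See 'a': counts = {'a': 2, 'c': 1}
See 'b': counts = {'a': 2, 'c': 1, 'b': 1}
See 'a': counts = {'a': 3, 'c': 1, 'b': 1}
See 'c': counts = {'a': 3, 'c': 2, 'b': 1}

{'a': 3, 'c': 2, 'b': 1}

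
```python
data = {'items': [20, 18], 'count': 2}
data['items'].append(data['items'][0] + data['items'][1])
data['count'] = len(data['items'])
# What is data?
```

After line 1: data = {'items': [20, 18], 'count': 2}
After line 2 (append 20 + 18 = 38): data = {'items': [20, 18, 38], 'count': 2}
After line 3 (count = len(items) = 3): data = {'items': [20, 18, 38], 'count': 3}

{'items': [20, 18, 38], 'count': 3}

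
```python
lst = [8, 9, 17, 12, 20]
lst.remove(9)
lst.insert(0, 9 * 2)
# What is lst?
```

After line 1: lst = [8, 9, 17, 12, 20]
After line 2 (remove first 9): lst = [8, 17, 12, 20]
After line 3 (insert 18 at index 0): lst = [18, 8, 17, 12, 20]

[18, 8, 17, 12, 20]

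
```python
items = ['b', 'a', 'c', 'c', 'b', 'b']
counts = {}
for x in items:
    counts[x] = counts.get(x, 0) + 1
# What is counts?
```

Initial: counts = {}, items = ['b', 'a', 'c', 'c', 'b', 'b']
See 'b': counts = {'b': 1}
See 'a': counts = {'b': 1, 'a': 1}
See 'c': counts = {'b': 1, 'a': 1, 'c': 1}
See 'c': counts = {'b': 1, 'a': 1, 'c': 2}
See 'b': counts = {'b': 2, 'a': 1, 'c': 2}
See 'b': counts = {'b': 3, 'a': 1, 'c': 2}

{'b': 3, 'a': 1, 'c': 2}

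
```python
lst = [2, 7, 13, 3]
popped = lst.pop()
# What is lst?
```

[2, 7, 13]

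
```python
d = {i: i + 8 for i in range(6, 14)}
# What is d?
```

{6: 14, 7: 15, 8: 16, 9: 17, 10: 18, 11: 19, 12: 20, 13: 21}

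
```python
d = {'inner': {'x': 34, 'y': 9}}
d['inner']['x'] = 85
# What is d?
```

After line 1: d = {'inner': {'x': 34, 'y': 9}}
After line 2 (inner x overwritten): d = {'inner': {'x': 85, 'y': 9}}

{'inner': {'x': 85, 'y': 9}}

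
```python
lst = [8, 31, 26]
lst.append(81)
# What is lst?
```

[8, 31, 26, 81]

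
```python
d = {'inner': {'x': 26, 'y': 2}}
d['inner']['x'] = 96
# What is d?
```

After line 1: d = {'inner': {'x': 26, 'y': 2}}
After line 2 (inner x overwritten): d = {'inner': {'x': 96, 'y': 2}}

{'inner': {'x': 96, 'y': 2}}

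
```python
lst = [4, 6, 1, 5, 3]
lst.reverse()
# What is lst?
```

[3, 5, 1, 6, 4]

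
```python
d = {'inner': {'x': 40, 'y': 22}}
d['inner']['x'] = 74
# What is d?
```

After line 1: d = {'inner': {'x': 40, 'y': 22}}
After line 2 (inner x overwritten): d = {'inner': {'x': 74, 'y': 22}}

{'inner': {'x': 74, 'y': 22}}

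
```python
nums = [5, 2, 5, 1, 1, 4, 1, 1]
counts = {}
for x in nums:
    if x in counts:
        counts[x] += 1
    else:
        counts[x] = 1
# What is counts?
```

Initial: counts = {}, nums = [5, 2, 5, 1, 1, 4, 1, 1]
See 5: counts = {5: 1}
See 2: counts = {5: 1, 2: 1}
See 5: counts = {5: 2, 2: 1}
See 1: counts = {5: 2, 2: 1, 1: 1}
See 1: counts = {5: 2, 2: 1, 1: 2}
See 4: counts = {5: 2, 2: 1, 1: 2, 4: 1}
See 1: counts = {5: 2, 2: 1, 1: 3, 4: 1}
See 1: counts = {5: 2, 2: 1, 1: 4, 4: 1}

{5: 2, 2: 1, 1: 4, 4: 1}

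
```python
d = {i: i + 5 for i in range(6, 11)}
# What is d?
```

{6: 11, 7: 12, 8: 13, 9: 14, 10: 15}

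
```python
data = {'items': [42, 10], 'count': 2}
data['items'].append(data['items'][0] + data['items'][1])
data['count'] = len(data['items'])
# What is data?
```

After line 1: data = {'items': [42, 10], 'count': 2}
After line 2 (append 42 + 10 = 52): data = {'items': [42, 10, 52], 'count': 2}
After line 3 (count = len(items) = 3): data = {'items': [42, 10, 52], 'count': 3}

{'items': [42, 10, 52], 'count': 3}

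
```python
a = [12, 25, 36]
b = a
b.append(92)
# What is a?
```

After line 1: a = [12, 25, 36]
After line 2 (b = a is an alias, same object): a = [12, 25, 36], b = [12, 25, 36]
After line 3 (b.append mutates the shared list): a = [12, 25, 36, 92], b = [12, 25, 36, 92]

[12, 25, 36, 92]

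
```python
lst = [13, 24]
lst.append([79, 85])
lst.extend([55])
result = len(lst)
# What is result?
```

After line 1: lst = [13, 24]
After line 2 (append adds [79, 85] as single element): lst = [13, 24, [79, 85]]
After line 3 (extend unpacks [55], adds 55): lst = [13, 24, [79, 85], 55]
After line 4: result = len(lst) = 4

4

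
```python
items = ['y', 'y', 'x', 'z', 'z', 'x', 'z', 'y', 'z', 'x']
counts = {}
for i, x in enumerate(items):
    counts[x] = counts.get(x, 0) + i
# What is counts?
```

Initial: counts = {}, items = ['y', 'y', 'x', 'z', 'z', 'x', 'z', 'y', 'z', 'x']
i=0, x='y': counts = {'y': 0}
i=1, x='y': counts = {'y': 1}
i=2, x='x': counts = {'y': 1, 'x': 2}
i=3, x='z': counts = {'y': 1, 'x': 2, 'z': 3}
i=4, x='z': counts = {'y': 1, 'x': 2, 'z': 7}
i=5, x='x': counts = {'y': 1, 'x': 7, 'z': 7}
i=6, x='z': counts = {'y': 1, 'x': 7, 'z': 13}
i=7, x='y': counts = {'y': 8, 'x': 7, 'z': 13}
i=8, x='z': counts = {'y': 8, 'x': 7, 'z': 21}
i=9, x='x': counts = {'y': 8, 'x': 16, 'z': 21}

{'y': 8, 'x': 16, 'z': 21}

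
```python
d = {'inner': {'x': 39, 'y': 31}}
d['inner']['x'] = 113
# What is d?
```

After line 1: d = {'inner': {'x': 39, 'y': 31}}
After line 2 (inner x overwritten): d = {'inner': {'x': 113, 'y': 31}}

{'inner': {'x': 113, 'y': 31}}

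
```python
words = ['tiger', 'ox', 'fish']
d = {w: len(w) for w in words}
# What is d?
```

{'tiger': 5, 'ox': 2, 'fish': 4}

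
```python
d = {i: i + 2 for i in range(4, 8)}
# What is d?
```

{4: 6, 5: 7, 6: 8, 7: 9}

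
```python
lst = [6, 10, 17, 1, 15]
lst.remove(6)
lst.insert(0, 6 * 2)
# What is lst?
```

After line 1: lst = [6, 10, 17, 1, 15]
After line 2 (remove first 6): lst = [10, 17, 1, 15]
After line 3 (insert 12 at index 0): lst = [12, 10, 17, 1, 15]

[12, 10, 17, 1, 15]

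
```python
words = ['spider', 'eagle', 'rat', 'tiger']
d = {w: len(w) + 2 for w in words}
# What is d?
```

{'spider': 8, 'eagle': 7, 'rat': 5, 'tiger': 7}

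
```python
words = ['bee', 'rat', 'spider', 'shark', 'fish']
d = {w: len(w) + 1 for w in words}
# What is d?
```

{'bee': 4, 'rat': 4, 'spider': 7, 'shark': 6, 'fish': 5}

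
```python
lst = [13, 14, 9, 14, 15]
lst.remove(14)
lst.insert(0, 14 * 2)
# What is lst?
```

After line 1: lst = [13, 14, 9, 14, 15]
After line 2 (remove first 14): lst = [13, 9, 14, 15]
After line 3 (insert 28 at index 0): lst = [28, 13, 9, 14, 15]

[28, 13, 9, 14, 15]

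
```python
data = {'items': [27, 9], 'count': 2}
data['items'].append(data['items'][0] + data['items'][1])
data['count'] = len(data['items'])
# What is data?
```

After line 1: data = {'items': [27, 9], 'count': 2}
After line 2 (append 27 + 9 = 36): data = {'items': [27, 9, 36], 'count': 2}
After line 3 (count = len(items) = 3): data = {'items': [27, 9, 36], 'count': 3}

{'items': [27, 9, 36], 'count': 3}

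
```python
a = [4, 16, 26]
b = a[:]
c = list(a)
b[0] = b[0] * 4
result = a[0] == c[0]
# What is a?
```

After line 1: a = [4, 16, 26]
After line 2 (b = a[:], copy): a = [4, 16, 26], b = [4, 16, 26]
After line 3 (c = list(a) is a copy, new object): c = [4, 16, 26]
After line 4 (b[0] = 4 * 4 = 16; only b mutates (copy)): a = [4, 16, 26], b = [16, 16, 26], c = [4, 16, 26]
After line 5 (a[0] = 4, c[0] = 4; result = True)

[4, 16, 26]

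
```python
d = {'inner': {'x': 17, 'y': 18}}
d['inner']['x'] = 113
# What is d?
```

After line 1: d = {'inner': {'x': 17, 'y': 18}}
After line 2 (inner x overwritten): d = {'inner': {'x': 113, 'y': 18}}

{'inner': {'x': 113, 'y': 18}}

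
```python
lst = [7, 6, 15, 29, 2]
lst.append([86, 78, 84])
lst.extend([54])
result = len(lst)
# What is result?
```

After line 1: lst = [7, 6, 15, 29, 2]
After line 2 (append adds [86, 78, 84] as single element): lst = [7, 6, 15, 29, 2, [86, 78, 84]]
After line 3 (extend unpacks [54], adds 54): lst = [7, 6, 15, 29, 2, [86, 78, 84], 54]
After line 4: result = len(lst) = 7

7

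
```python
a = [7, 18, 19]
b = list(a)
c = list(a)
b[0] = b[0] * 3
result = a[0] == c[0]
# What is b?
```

After line 1: a = [7, 18, 19]
After line 2 (b = list(a), copy): a = [7, 18, 19], b = [7, 18, 19]
After line 3 (c = list(a) is a copy, new object): c = [7, 18, 19]
After line 4 (b[0] = 7 * 3 = 21; only b mutates (copy)): a = [7, 18, 19], b = [21, 18, 19], c = [7, 18, 19]
After line 5 (a[0] = 7, c[0] = 7; result = True)

[21, 18, 19]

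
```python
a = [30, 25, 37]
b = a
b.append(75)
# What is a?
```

After line 1: a = [30, 25, 37]
After line 2 (b = a is an alias, same object): a = [30, 25, 37], b = [30, 25, 37]
After line 3 (b.append mutates the shared list): a = [30, 25, 37, 75], b = [30, 25, 37, 75]

[30, 25, 37, 75]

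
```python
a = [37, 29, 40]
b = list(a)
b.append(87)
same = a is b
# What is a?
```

After line 1: a = [37, 29, 40]
After line 2 (b = list(a) is a shallow copy, new object): a = [37, 29, 40], b = [37, 29, 40]
After line 3 (append only mutates b): a = [37, 29, 40], b = [37, 29, 40, 87]
After line 4 (same = a is b; different objects -> False): same = False

[37, 29, 40]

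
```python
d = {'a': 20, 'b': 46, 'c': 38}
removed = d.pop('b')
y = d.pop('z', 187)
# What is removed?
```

After line 1: d = {'a': 20, 'b': 46, 'c': 38}
After line 2 (pop 'b' returns 46): d = {'a': 20, 'c': 38}, removed = 46
After line 3 (pop 'z' missing, returns default 187): d = {'a': 20, 'c': 38}, y = 187

46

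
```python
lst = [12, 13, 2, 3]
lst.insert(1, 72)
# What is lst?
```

[12, 72, 13, 2, 3]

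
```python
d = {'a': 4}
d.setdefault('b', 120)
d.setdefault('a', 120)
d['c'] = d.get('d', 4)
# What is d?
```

After line 1: d = {'a': 4}
After line 2 (setdefault adds 'b'=120): d = {'a': 4, 'b': 120}
After line 3 (setdefault 'a' no-op, already exists): d = {'a': 4, 'b': 120}
After line 4 (get('d', 4) returns default since 'd' not in d): d = {'a': 4, 'b': 120, 'c': 4}

{'a': 4, 'b': 120, 'c': 4}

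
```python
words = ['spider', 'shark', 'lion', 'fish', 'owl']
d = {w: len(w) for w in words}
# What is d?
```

{'spider': 6, 'shark': 5, 'lion': 4, 'fish': 4, 'owl': 3}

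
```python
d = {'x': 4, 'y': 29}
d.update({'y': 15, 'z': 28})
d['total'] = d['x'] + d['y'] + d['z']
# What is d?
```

After line 1: d = {'x': 4, 'y': 29}
After line 2 (y overwritten, z added): d = {'x': 4, 'y': 15, 'z': 28}
After line 3 (total = 4 + 15 + 28 = 47): d = {'x': 4, 'y': 15, 'z': 28, 'total': 47}

{'x': 4, 'y': 15, 'z': 28, 'total': 47}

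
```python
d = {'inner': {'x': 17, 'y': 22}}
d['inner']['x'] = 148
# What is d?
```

After line 1: d = {'inner': {'x': 17, 'y': 22}}
After line 2 (inner x overwritten): d = {'inner': {'x': 148, 'y': 22}}

{'inner': {'x': 148, 'y': 22}}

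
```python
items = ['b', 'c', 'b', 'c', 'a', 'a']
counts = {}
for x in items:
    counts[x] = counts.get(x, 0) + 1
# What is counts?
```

Initial: counts = {}, items = ['b', 'c', 'b', 'c', 'a', 'a']
See 'b': counts = {'b': 1}
See 'c': counts = {'b': 1, 'c': 1}
See 'b': counts = {'b': 2, 'c': 1}
See 'c': counts = {'b': 2, 'c': 2}
See 'a': counts = {'b': 2, 'c': 2, 'a': 1}
See 'a': counts = {'b': 2, 'c': 2, 'a': 2}

{'b': 2, 'c': 2, 'a': 2}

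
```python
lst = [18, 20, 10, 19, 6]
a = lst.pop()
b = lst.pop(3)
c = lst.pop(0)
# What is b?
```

After line 1: lst = [18, 20, 10, 19, 6]
After line 2 (pop() -> a = 6): lst = [18, 20, 10, 19]
After line 3 (pop(3) -> b = 19): lst = [18, 20, 10]
After line 4 (pop(0) -> c = 18): lst = [20, 10]

19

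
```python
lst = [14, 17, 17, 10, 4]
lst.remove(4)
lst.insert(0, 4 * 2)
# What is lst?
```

After line 1: lst = [14, 17, 17, 10, 4]
After line 2 (remove first 4): lst = [14, 17, 17, 10]
After line 3 (insert 8 at index 0): lst = [8, 14, 17, 17, 10]

[8, 14, 17, 17, 10]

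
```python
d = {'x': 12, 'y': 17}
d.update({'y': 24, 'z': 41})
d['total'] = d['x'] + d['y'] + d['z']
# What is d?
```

After line 1: d = {'x': 12, 'y': 17}
After line 2 (y overwritten, z added): d = {'x': 12, 'y': 24, 'z': 41}
After line 3 (total = 12 + 24 + 41 = 77): d = {'x': 12, 'y': 24, 'z': 41, 'total': 77}

{'x': 12, 'y': 24, 'z': 41, 'total': 77}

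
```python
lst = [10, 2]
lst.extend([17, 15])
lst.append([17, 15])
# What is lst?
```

After line 1: lst = [10, 2]
After line 2 (extend unpacks [17, 15]): lst = [10, 2, 17, 15]
After line 3 (append adds [17, 15] as single element): lst = [10, 2, 17, 15, [17, 15]]

[10, 2, 17, 15, [17, 15]]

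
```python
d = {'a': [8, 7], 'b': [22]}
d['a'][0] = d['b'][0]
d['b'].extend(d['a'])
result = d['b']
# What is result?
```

After line 1: d = {'a': [8, 7], 'b': [22]}
After line 2 (a[0] = b[0] = 22): d = {'a': [22, 7], 'b': [22]}
After line 3 (b.extend(a) appends [22, 7]): d = {'a': [22, 7], 'b': [22, 22, 7]}
After line 4: result = d['b'] = [22, 22, 7]

[22, 22, 7]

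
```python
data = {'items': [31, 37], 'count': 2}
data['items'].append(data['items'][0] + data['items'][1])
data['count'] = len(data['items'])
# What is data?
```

After line 1: data = {'items': [31, 37], 'count': 2}
After line 2 (append 31 + 37 = 68): data = {'items': [31, 37, 68], 'count': 2}
After line 3 (count = len(items) = 3): data = {'items': [31, 37, 68], 'count': 3}

{'items': [31, 37, 68], 'count': 3}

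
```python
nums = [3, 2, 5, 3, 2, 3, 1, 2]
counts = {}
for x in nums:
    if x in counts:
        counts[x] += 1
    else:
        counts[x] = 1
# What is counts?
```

Initial: counts = {}, nums = [3, 2, 5, 3, 2, 3, 1, 2]
See 3: counts = {3: 1}
See 2: counts = {3: 1, 2: 1}
See 5: counts = {3: 1, 2: 1, 5: 1}
See 3: counts = {3: 2, 2: 1, 5: 1}
See 2: counts = {3: 2, 2: 2, 5: 1}
See 3: counts = {3: 3, 2: 2, 5: 1}
See 1: counts = {3: 3, 2: 2, 5: 1, 1: 1}
See 2: counts = {3: 3, 2: 3, 5: 1, 1: 1}

{3: 3, 2: 3, 5: 1, 1: 1}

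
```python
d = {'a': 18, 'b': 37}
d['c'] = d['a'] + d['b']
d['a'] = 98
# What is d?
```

After line 1: d = {'a': 18, 'b': 37}
After line 2 (d['c'] = 18 + 37): d = {'a': 18, 'b': 37, 'c': 55}
After line 3: d = {'a': 98, 'b': 37, 'c': 55}

{'a': 98, 'b': 37, 'c': 55}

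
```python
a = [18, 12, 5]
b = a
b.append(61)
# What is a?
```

After line 1: a = [18, 12, 5]
After line 2 (b = a is an alias, same object): a = [18, 12, 5], b = [18, 12, 5]
After line 3 (b.append mutates the shared list): a = [18, 12, 5, 61], b = [18, 12, 5, 61]

[18, 12, 5, 61]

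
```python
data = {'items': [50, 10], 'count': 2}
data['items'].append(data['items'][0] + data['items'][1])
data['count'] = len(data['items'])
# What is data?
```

After line 1: data = {'items': [50, 10], 'count': 2}
After line 2 (append 50 + 10 = 60): data = {'items': [50, 10, 60], 'count': 2}
After line 3 (count = len(items) = 3): data = {'items': [50, 10, 60], 'count': 3}

{'items': [50, 10, 60], 'count': 3}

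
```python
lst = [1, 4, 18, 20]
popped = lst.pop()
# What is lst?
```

[1, 4, 18]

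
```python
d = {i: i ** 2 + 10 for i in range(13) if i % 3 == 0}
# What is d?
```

{0: 10, 3: 19, 6: 46, 9: 91, 12: 154}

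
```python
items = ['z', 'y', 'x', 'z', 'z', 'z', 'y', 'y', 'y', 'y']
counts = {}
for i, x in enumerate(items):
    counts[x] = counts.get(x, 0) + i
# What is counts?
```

Initial: counts = {}, items = ['z', 'y', 'x', 'z', 'z', 'z', 'y', 'y', 'y', 'y']
i=0, x='z': counts = {'z': 0}
i=1, x='y': counts = {'z': 0, 'y': 1}
i=2, x='x': counts = {'z': 0, 'y': 1, 'x': 2}
i=3, x='z': counts = {'z': 3, 'y': 1, 'x': 2}
i=4, x='z': counts = {'z': 7, 'y': 1, 'x': 2}
i=5, x='z': counts = {'z': 12, 'y': 1, 'x': 2}
i=6, x='y': counts = {'z': 12, 'y': 7, 'x': 2}
i=7, x='y': counts = {'z': 12, 'y': 14, 'x': 2}
i=8, x='y': counts = {'z': 12, 'y': 22, 'x': 2}
i=9, x='y': counts = {'z': 12, 'y': 31, 'x': 2}

{'z': 12, 'y': 31, 'x': 2}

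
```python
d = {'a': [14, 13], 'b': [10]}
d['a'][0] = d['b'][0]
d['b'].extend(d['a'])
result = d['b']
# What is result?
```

After line 1: d = {'a': [14, 13], 'b': [10]}
After line 2 (a[0] = b[0] = 10): d = {'a': [10, 13], 'b': [10]}
After line 3 (b.extend(a) appends [10, 13]): d = {'a': [10, 13], 'b': [10, 10, 13]}
After line 4: result = d['b'] = [10, 10, 13]

[10, 10, 13]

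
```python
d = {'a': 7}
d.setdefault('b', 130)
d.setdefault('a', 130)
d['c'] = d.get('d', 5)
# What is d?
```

After line 1: d = {'a': 7}
After line 2 (setdefault adds 'b'=130): d = {'a': 7, 'b': 130}
After line 3 (setdefault 'a' no-op, already exists): d = {'a': 7, 'b': 130}
After line 4 (get('d', 5) returns default since 'd' not in d): d = {'a': 7, 'b': 130, 'c': 5}

{'a': 7, 'b': 130, 'c': 5}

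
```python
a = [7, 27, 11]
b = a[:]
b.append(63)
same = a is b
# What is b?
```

After line 1: a = [7, 27, 11]
After line 2 (b = a[:] is a shallow copy, new object): a = [7, 27, 11], b = [7, 27, 11]
After line 3 (append only mutates b): a = [7, 27, 11], b = [7, 27, 11, 63]
After line 4 (same = a is b; different objects -> False): same = False

[7, 27, 11, 63]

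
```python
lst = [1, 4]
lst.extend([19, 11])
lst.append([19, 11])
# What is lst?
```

After line 1: lst = [1, 4]
After line 2 (extend unpacks [19, 11]): lst = [1, 4, 19, 11]
After line 3 (append adds [19, 11] as single element): lst = [1, 4, 19, 11, [19, 11]]

[1, 4, 19, 11, [19, 11]]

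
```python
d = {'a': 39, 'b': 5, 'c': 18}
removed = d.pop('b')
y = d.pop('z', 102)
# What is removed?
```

After line 1: d = {'a': 39, 'b': 5, 'c': 18}
After line 2 (pop 'b' returns 5): d = {'a': 39, 'c': 18}, removed = 5
After line 3 (pop 'z' missing, returns default 102): d = {'a': 39, 'c': 18}, y = 102

5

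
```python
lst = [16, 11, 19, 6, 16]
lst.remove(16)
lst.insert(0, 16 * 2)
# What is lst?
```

After line 1: lst = [16, 11, 19, 6, 16]
After line 2 (remove first 16): lst = [11, 19, 6, 16]
After line 3 (insert 32 at index 0): lst = [32, 11, 19, 6, 16]

[32, 11, 19, 6, 16]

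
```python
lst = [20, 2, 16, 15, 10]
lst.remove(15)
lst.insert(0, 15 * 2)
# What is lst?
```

After line 1: lst = [20, 2, 16, 15, 10]
After line 2 (remove first 15): lst = [20, 2, 16, 10]
After line 3 (insert 30 at index 0): lst = [30, 20, 2, 16, 10]

[30, 20, 2, 16, 10]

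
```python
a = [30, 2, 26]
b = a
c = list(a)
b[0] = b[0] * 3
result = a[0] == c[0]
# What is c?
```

After line 1: a = [30, 2, 26]
After line 2 (b = a, alias): a = [30, 2, 26], b = [30, 2, 26]
After line 3 (c = list(a) is a copy, new object): c = [30, 2, 26]
After line 4 (b[0] = 30 * 3 = 90; mutates shared a/b): a = b = [90, 2, 26], c = [30, 2, 26]
After line 5 (a[0] = 90, c[0] = 30; result = False)

[30, 2, 26]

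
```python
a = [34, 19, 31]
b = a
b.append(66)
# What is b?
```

After line 1: a = [34, 19, 31]
After line 2 (b = a is an alias, same object): a = [34, 19, 31], b = [34, 19, 31]
After line 3 (b.append mutates the shared list): a = [34, 19, 31, 66], b = [34, 19, 31, 66]

[34, 19, 31, 66]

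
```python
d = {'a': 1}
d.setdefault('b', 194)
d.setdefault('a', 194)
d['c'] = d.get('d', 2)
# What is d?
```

After line 1: d = {'a': 1}
After line 2 (setdefault adds 'b'=194): d = {'a': 1, 'b': 194}
After line 3 (setdefault 'a' no-op, already exists): d = {'a': 1, 'b': 194}
After line 4 (get('d', 2) returns default since 'd' not in d): d = {'a': 1, 'b': 194, 'c': 2}

{'a': 1, 'b': 194, 'c': 2}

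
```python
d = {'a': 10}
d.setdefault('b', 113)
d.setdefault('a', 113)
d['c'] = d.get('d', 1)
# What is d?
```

After line 1: d = {'a': 10}
After line 2 (setdefault adds 'b'=113): d = {'a': 10, 'b': 113}
After line 3 (setdefault 'a' no-op, already exists): d = {'a': 10, 'b': 113}
After line 4 (get('d', 1) returns default since 'd' not in d): d = {'a': 10, 'b': 113, 'c': 1}

{'a': 10, 'b': 113, 'c': 1}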